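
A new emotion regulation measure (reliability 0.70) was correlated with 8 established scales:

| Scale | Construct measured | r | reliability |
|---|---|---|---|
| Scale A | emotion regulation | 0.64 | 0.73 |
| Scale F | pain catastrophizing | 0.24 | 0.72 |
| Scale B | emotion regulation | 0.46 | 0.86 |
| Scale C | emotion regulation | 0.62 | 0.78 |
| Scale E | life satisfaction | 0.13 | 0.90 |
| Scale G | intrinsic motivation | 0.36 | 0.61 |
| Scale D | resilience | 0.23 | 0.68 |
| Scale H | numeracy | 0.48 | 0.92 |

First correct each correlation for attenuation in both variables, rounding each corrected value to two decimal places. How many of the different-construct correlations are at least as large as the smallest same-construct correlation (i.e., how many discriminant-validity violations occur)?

1

Disattenuated r (r / √(r_scale · r_new)):
  Scale A (conv): 0.64 / √(0.73·0.70) = 0.90
  Scale F (disc): 0.24 / √(0.72·0.70) = 0.34
  Scale B (conv): 0.46 / √(0.86·0.70) = 0.59
  Scale C (conv): 0.62 / √(0.78·0.70) = 0.84
  Scale E (disc): 0.13 / √(0.90·0.70) = 0.16
  Scale G (disc): 0.36 / √(0.61·0.70) = 0.55
  Scale D (disc): 0.23 / √(0.68·0.70) = 0.33
  Scale H (disc): 0.48 / √(0.92·0.70) = 0.60
Smallest convergent = 0.59. Discriminant values: 0.34, 0.16, 0.55, 0.33, 0.60; count ≥ 0.59 → 1.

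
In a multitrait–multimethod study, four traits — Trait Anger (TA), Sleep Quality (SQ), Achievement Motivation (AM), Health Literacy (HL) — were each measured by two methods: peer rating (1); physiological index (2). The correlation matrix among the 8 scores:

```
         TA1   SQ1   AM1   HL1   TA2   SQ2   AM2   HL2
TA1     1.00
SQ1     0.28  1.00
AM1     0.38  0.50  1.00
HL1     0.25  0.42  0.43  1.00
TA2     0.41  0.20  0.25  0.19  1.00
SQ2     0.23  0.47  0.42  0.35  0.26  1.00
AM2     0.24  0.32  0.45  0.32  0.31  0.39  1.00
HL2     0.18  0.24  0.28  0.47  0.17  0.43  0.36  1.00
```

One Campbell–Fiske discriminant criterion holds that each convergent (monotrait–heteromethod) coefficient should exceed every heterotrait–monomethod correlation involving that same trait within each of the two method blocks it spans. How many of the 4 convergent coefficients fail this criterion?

Each convergent coefficient versus the relevant comparison correlations:
TA (methods 1·2): 0.41 vs {0.28, 0.26, 0.38, 0.31, 0.25, 0.17} → pass.
SQ (methods 1·2): 0.47 vs {0.28, 0.26, 0.50, 0.39, 0.42, 0.43} → fail.
AM (methods 1·2): 0.45 vs {0.38, 0.31, 0.50, 0.39, 0.43, 0.36} → fail.
HL (methods 1·2): 0.47 vs {0.25, 0.17, 0.42, 0.43, 0.43, 0.36} → pass.
2 of 4 fail.

2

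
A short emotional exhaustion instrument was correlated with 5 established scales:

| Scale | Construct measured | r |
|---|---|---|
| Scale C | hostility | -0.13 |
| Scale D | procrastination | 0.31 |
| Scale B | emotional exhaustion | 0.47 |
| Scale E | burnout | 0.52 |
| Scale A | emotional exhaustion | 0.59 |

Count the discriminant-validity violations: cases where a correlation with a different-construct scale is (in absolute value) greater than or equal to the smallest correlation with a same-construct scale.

Convergent (same construct = emotional exhaustion): Scale B, Scale A.
Smallest convergent = 0.47. Discriminant |r|: 0.13, 0.31, 0.52; count ≥ 0.47 → 1.

1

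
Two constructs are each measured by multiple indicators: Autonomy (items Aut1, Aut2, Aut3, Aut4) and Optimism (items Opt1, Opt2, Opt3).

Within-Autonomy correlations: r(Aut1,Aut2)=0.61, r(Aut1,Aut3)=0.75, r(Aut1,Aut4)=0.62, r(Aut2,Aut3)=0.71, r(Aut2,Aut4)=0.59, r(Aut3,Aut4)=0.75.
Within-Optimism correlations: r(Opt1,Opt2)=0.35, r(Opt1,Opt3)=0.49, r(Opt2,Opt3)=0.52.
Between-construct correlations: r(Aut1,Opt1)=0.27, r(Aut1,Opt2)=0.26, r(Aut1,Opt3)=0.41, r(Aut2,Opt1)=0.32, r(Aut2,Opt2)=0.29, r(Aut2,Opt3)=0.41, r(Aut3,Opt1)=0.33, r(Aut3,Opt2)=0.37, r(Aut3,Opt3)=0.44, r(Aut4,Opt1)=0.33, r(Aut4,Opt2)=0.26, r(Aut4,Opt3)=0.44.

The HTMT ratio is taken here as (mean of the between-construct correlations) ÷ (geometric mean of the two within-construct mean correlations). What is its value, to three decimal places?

Between-construct mean = 4.13/12 = 0.3442.
Mean within-Aut = 4.03/6 = 0.6717; mean within-Opt = 1.36/3 = 0.4533.
Geometric mean = √(0.6717 × 0.4533) = 0.5518.
HTMT = 0.3442 / 0.5518 = 0.624.

0.624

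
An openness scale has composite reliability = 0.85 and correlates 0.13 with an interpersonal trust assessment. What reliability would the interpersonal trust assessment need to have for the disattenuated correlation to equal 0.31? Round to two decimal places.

0.21

r_true = r_obs / √(r_xx · r_yy) ⇒ 0.31 = 0.13 / √(0.85 · r_yy).
√(0.85 · r_yy) = 0.13 / 0.31 = 0.4194; 0.85 · r_yy = 0.1759; r_yy = 0.1759 / 0.85 ≈ 0.21.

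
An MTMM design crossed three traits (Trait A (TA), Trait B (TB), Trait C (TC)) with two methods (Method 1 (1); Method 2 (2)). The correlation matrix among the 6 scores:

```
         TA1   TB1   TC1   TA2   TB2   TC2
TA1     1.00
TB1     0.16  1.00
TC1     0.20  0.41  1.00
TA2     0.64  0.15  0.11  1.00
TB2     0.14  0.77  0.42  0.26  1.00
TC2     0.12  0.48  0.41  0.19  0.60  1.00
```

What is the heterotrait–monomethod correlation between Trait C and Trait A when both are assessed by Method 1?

0.20

Different traits, same method: r(TC1, TA1) = 0.20.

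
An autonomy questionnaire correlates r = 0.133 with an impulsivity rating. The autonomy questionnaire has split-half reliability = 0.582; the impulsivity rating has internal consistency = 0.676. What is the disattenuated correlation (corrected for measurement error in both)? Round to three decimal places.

r_true = r_obs / √(r_xx · r_yy) = 0.133 / √(0.582 × 0.676) = 0.133 / √0.393432 = 0.133 / 0.6272 ≈ 0.212.

0.212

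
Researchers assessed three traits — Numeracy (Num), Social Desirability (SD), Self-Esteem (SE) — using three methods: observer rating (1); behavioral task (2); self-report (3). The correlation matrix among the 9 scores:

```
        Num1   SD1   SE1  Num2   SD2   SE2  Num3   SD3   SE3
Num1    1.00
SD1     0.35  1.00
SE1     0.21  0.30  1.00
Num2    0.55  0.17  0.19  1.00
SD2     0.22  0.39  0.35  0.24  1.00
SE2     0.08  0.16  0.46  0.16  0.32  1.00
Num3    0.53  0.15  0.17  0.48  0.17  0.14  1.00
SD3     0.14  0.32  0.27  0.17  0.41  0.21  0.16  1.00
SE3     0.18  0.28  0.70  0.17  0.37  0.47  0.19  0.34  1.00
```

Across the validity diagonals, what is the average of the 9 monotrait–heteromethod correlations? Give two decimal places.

0.48

Convergent values: 0.55, 0.53, 0.48, 0.39, 0.32, 0.41, 0.46, 0.70, 0.47; mean = 4.31/9 = 0.48.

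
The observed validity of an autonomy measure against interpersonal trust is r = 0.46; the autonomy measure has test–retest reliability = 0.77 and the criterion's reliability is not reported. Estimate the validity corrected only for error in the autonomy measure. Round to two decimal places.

0.52

Single correction: r_c = r_obs / √r_xx = 0.46 / √0.77 = 0.46 / 0.8775 ≈ 0.52.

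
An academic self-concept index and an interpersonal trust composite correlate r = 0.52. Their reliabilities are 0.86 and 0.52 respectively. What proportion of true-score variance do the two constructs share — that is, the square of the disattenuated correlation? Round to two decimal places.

0.60

Disattenuated r = 0.52 / √(0.86 × 0.52) = 0.52 / 0.6687 = 0.7776.
Shared true-score variance = 0.7776² = 0.6047 ≈ 0.60.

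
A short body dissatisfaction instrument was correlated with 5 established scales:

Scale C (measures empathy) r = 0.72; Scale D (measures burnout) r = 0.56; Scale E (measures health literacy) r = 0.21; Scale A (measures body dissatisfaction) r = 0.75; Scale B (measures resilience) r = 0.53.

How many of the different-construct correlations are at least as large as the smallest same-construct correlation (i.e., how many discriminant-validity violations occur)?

Convergent (same construct = body dissatisfaction): Scale A.
Smallest convergent = 0.75. Discriminant values: 0.72, 0.56, 0.21, 0.53; count ≥ 0.75 → 0.

0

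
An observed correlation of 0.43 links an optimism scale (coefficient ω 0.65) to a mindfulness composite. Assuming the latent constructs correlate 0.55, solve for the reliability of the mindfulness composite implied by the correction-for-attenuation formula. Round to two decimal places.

0.94

r_true = r_obs / √(r_xx · r_yy) ⇒ 0.55 = 0.43 / √(0.65 · r_yy).
√(0.65 · r_yy) = 0.43 / 0.55 = 0.7818; 0.65 · r_yy = 0.6112; r_yy = 0.6112 / 0.65 ≈ 0.94.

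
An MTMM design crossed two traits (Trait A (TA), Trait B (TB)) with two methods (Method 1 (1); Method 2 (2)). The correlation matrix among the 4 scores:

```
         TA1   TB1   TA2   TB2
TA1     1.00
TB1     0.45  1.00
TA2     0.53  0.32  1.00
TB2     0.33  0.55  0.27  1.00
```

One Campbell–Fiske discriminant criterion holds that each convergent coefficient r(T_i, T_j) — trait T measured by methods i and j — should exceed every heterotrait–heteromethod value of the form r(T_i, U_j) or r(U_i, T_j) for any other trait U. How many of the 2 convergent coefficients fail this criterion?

0

Convergent coefficients and their comparison sets:
TA (methods 1·2): 0.53 vs {0.33, 0.32} → pass.
TB (methods 1·2): 0.55 vs {0.32, 0.33} → pass.
0 of 2 fail.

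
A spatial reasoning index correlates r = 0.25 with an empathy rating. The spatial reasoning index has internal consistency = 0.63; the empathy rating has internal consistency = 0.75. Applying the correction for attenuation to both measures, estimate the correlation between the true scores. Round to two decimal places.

r_true = r_obs / √(r_xx · r_yy) = 0.25 / √(0.63 × 0.75) = 0.25 / √0.4725 = 0.25 / 0.6874 ≈ 0.36.

0.36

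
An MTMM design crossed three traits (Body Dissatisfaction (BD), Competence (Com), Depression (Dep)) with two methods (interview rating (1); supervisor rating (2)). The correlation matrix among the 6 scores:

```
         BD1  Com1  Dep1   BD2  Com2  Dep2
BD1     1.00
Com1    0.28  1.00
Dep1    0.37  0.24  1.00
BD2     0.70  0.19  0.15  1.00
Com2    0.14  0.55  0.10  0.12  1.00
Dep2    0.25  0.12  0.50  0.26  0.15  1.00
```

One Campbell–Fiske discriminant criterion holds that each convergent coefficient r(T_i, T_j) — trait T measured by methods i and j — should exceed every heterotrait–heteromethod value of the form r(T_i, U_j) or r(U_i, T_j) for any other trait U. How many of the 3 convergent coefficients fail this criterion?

0

Checking each validity diagonal entry against its comparison values:
BD (methods 1·2): 0.70 vs {0.14, 0.19, 0.25, 0.15} → pass.
Com (methods 1·2): 0.55 vs {0.19, 0.14, 0.12, 0.10} → pass.
Dep (methods 1·2): 0.50 vs {0.15, 0.25, 0.10, 0.12} → pass.
0 of 3 fail.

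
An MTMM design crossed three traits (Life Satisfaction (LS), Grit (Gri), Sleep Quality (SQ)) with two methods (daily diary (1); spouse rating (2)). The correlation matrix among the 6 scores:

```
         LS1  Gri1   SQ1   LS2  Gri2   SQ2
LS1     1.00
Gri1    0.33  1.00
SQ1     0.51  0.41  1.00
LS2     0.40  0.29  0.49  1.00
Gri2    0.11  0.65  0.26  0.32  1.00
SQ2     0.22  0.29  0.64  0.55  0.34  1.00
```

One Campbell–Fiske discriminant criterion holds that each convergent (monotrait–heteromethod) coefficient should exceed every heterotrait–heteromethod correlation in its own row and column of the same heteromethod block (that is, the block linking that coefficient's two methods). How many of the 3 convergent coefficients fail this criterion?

1

Convergent coefficients and their comparison sets:
LS (methods 1·2): 0.40 vs {0.11, 0.29, 0.22, 0.49} → fail.
Gri (methods 1·2): 0.65 vs {0.29, 0.11, 0.29, 0.26} → pass.
SQ (methods 1·2): 0.64 vs {0.49, 0.22, 0.26, 0.29} → pass.
1 of 3 fail.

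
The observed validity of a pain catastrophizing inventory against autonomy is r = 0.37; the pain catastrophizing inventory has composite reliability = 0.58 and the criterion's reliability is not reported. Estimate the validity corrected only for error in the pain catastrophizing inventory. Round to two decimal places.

0.49

Single correction: r_c = r_obs / √r_xx = 0.37 / √0.58 = 0.37 / 0.7616 ≈ 0.49.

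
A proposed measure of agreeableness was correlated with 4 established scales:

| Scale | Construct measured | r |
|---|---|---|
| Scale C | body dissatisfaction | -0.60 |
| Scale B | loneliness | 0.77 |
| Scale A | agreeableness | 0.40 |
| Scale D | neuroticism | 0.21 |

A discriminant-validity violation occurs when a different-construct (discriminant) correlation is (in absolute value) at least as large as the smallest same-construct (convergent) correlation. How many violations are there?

Convergent (same construct = agreeableness): Scale A.
Smallest convergent = 0.40. Discriminant |r|: 0.60, 0.77, 0.21; count ≥ 0.40 → 2.

2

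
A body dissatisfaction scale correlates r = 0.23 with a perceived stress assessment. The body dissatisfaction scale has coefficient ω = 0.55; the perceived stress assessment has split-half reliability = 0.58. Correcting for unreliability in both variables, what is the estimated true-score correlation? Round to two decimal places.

0.41

r_true = r_obs / √(r_xx · r_yy) = 0.23 / √(0.55 × 0.58) = 0.23 / √0.3190 = 0.23 / 0.5648 ≈ 0.41.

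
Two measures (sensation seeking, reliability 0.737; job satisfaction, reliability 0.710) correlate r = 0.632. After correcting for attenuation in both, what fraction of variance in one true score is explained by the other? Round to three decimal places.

Disattenuated r = 0.632 / √(0.737 × 0.710) = 0.632 / 0.7234 = 0.8737.
Shared true-score variance = 0.8737² = 0.7634 ≈ 0.763.

0.763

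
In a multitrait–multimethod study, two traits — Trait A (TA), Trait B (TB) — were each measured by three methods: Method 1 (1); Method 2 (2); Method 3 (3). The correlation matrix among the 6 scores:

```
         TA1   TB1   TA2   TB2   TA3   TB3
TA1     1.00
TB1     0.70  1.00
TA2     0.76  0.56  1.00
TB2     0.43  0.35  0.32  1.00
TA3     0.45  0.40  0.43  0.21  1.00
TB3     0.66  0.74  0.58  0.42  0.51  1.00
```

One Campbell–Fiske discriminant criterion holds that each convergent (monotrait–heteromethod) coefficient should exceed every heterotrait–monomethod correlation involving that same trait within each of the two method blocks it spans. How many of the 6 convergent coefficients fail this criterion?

Convergent coefficients and their comparison sets:
TA (methods 1·2): 0.76 vs {0.70, 0.32} → pass.
TA (methods 1·3): 0.45 vs {0.70, 0.51} → fail.
TA (methods 2·3): 0.43 vs {0.32, 0.51} → fail.
TB (methods 1·2): 0.35 vs {0.70, 0.32} → fail.
TB (methods 1·3): 0.74 vs {0.70, 0.51} → pass.
TB (methods 2·3): 0.42 vs {0.32, 0.51} → fail.
4 of 6 fail.

4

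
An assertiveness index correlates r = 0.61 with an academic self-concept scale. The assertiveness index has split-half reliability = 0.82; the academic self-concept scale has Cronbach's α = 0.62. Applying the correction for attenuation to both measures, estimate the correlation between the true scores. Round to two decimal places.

0.86

r_true = r_obs / √(r_xx · r_yy) = 0.61 / √(0.82 × 0.62) = 0.61 / √0.5084 = 0.61 / 0.7130 ≈ 0.86.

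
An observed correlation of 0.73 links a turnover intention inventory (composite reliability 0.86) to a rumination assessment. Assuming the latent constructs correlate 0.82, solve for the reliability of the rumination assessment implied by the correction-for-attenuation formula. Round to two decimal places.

0.92

r_true = r_obs / √(r_xx · r_yy) ⇒ 0.82 = 0.73 / √(0.86 · r_yy).
√(0.86 · r_yy) = 0.73 / 0.82 = 0.8902; 0.86 · r_yy = 0.7925; r_yy = 0.7925 / 0.86 ≈ 0.92.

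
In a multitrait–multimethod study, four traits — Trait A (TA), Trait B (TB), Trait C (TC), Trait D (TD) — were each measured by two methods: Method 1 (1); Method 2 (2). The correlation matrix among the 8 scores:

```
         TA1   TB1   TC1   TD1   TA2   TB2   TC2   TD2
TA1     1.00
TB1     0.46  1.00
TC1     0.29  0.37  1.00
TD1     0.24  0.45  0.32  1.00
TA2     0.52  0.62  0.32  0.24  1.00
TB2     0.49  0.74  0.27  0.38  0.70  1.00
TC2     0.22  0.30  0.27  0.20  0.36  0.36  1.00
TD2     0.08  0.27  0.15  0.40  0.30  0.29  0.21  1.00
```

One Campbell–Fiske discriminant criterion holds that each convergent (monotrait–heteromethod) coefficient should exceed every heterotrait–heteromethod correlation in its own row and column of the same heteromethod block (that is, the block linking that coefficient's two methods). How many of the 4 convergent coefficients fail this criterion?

2

Convergent coefficients and their comparison sets:
TA (methods 1·2): 0.52 vs {0.49, 0.62, 0.22, 0.32, 0.08, 0.24} → fail.
TB (methods 1·2): 0.74 vs {0.62, 0.49, 0.30, 0.27, 0.27, 0.38} → pass.
TC (methods 1·2): 0.27 vs {0.32, 0.22, 0.27, 0.30, 0.15, 0.20} → fail.
TD (methods 1·2): 0.40 vs {0.24, 0.08, 0.38, 0.27, 0.20, 0.15} → pass.
2 of 4 fail.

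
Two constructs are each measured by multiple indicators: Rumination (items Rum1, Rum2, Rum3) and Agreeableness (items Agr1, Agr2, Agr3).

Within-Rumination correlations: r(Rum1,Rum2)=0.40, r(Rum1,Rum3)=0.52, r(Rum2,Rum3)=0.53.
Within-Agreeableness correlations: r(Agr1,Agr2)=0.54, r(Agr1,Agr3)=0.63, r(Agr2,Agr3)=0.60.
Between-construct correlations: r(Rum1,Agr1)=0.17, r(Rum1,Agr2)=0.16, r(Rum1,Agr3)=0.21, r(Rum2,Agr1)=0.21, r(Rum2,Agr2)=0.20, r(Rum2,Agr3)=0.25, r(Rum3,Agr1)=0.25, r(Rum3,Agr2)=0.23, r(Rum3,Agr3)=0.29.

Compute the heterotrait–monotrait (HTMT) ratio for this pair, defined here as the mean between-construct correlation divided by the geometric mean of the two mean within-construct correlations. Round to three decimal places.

0.410

Between-construct mean = 1.97/9 = 0.2189.
Mean within-Rum = 1.45/3 = 0.4833; mean within-Agr = 1.77/3 = 0.5900.
Geometric mean = √(0.4833 × 0.5900) = 0.5340.
HTMT = 0.2189 / 0.5340 = 0.410.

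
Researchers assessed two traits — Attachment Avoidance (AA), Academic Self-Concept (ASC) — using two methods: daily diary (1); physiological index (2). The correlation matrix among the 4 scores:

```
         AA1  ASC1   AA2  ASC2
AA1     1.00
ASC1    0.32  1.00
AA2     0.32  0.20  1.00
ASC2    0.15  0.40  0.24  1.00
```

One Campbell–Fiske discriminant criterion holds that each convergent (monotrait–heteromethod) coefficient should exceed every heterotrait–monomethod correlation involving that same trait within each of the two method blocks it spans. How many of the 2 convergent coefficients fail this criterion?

1

Each convergent coefficient versus the relevant comparison correlations:
AA (methods 1·2): 0.32 vs {0.32, 0.24} → fail.
ASC (methods 1·2): 0.40 vs {0.32, 0.24} → pass.
1 of 2 fail.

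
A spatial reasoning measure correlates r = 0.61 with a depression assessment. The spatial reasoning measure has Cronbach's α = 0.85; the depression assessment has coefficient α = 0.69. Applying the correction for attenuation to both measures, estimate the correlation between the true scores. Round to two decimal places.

0.80

r_true = r_obs / √(r_xx · r_yy) = 0.61 / √(0.85 × 0.69) = 0.61 / √0.5865 = 0.61 / 0.7658 ≈ 0.80.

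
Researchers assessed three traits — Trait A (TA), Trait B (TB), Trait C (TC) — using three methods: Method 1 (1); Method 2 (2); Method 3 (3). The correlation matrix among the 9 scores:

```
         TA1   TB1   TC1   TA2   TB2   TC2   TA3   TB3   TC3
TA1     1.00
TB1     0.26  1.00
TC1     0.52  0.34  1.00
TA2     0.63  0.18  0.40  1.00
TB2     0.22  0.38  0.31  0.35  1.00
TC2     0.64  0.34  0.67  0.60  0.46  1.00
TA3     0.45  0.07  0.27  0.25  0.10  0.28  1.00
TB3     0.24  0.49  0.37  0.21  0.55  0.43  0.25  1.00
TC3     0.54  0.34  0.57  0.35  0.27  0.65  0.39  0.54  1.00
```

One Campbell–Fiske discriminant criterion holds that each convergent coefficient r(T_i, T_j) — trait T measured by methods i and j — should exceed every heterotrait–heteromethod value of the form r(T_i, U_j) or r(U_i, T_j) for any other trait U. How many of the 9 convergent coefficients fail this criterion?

Checking each validity diagonal entry against its comparison values:
TA (methods 1·2): 0.63 vs {0.22, 0.18, 0.64, 0.40} → fail.
TA (methods 1·3): 0.45 vs {0.24, 0.07, 0.54, 0.27} → fail.
TA (methods 2·3): 0.25 vs {0.21, 0.10, 0.35, 0.28} → fail.
TB (methods 1·2): 0.38 vs {0.18, 0.22, 0.34, 0.31} → pass.
TB (methods 1·3): 0.49 vs {0.07, 0.24, 0.34, 0.37} → pass.
TB (methods 2·3): 0.55 vs {0.10, 0.21, 0.27, 0.43} → pass.
TC (methods 1·2): 0.67 vs {0.40, 0.64, 0.31, 0.34} → pass.
TC (methods 1·3): 0.57 vs {0.27, 0.54, 0.37, 0.34} → pass.
TC (methods 2·3): 0.65 vs {0.28, 0.35, 0.43, 0.27} → pass.
3 of 9 fail.

3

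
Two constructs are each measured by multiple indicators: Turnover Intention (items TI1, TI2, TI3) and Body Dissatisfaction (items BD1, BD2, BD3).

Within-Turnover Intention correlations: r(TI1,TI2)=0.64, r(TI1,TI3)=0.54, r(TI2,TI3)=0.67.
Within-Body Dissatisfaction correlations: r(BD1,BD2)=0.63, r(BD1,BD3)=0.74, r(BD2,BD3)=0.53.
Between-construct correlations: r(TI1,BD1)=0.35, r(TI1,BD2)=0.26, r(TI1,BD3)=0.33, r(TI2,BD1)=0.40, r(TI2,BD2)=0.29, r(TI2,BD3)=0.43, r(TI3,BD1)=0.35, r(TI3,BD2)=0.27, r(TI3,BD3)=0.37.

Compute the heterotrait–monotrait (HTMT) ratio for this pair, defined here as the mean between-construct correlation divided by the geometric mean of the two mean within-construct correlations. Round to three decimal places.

Between-construct mean = 3.05/9 = 0.3389.
Mean within-TI = 1.85/3 = 0.6167; mean within-BD = 1.90/3 = 0.6333.
Geometric mean = √(0.6167 × 0.6333) = 0.6249.
HTMT = 0.3389 / 0.6249 = 0.542.

0.542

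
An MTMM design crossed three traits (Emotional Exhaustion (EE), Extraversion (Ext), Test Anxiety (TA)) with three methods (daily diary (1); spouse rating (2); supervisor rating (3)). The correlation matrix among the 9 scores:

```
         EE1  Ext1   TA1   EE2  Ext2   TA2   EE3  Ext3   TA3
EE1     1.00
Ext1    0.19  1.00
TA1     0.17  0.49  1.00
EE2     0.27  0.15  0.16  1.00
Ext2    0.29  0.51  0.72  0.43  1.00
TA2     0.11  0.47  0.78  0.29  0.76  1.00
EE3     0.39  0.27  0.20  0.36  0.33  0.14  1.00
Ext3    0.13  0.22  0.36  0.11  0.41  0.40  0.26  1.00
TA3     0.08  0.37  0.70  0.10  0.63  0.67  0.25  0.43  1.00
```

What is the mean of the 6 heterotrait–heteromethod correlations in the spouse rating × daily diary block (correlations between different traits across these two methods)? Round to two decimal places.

0.32

HTHM values (method 2 × method 1): 0.15, 0.16, 0.29, 0.72, 0.11, 0.47; mean = 1.90/6 = 0.32.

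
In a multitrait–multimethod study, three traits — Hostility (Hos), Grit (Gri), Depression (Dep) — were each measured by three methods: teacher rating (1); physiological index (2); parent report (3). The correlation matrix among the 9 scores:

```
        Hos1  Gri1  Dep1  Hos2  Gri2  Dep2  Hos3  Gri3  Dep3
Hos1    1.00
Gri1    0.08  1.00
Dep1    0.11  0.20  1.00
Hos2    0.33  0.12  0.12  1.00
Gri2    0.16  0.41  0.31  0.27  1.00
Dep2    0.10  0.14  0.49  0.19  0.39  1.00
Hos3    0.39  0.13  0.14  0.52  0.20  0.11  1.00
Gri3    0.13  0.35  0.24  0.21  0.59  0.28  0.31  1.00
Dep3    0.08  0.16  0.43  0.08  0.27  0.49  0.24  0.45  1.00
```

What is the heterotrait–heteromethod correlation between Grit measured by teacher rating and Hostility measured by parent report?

Different traits and methods: r(Gri1, Hos3) = 0.13.

0.13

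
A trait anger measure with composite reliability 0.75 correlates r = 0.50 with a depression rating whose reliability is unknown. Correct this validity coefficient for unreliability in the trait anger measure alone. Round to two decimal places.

0.58

Single correction: r_c = r_obs / √r_xx = 0.50 / √0.75 = 0.50 / 0.8660 ≈ 0.58.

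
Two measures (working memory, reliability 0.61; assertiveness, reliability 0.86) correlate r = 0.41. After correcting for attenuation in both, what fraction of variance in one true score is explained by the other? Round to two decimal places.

Disattenuated r = 0.41 / √(0.61 × 0.86) = 0.41 / 0.7243 = 0.5661.
Shared true-score variance = 0.5661² = 0.3205 ≈ 0.32.

0.32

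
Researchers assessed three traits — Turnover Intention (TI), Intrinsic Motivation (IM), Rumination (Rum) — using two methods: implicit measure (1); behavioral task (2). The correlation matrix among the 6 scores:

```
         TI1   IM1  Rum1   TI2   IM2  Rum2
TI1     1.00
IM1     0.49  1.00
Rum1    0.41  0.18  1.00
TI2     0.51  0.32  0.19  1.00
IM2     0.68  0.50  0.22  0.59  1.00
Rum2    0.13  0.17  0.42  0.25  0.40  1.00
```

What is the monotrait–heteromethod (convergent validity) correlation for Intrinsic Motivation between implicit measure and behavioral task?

Same trait (IM), different methods: r(IM1, IM2) = 0.50.

0.50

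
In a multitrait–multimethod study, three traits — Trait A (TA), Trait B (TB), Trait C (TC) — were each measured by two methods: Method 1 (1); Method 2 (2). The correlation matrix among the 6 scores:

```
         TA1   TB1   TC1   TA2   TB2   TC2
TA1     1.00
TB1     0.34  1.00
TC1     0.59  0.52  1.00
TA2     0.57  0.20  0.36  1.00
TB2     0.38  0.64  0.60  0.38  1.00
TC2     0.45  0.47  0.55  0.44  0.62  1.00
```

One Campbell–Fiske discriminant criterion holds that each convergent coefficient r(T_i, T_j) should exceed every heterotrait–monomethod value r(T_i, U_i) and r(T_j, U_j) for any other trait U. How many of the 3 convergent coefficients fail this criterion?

Checking each validity diagonal entry against its comparison values:
TA (methods 1·2): 0.57 vs {0.34, 0.38, 0.59, 0.44} → fail.
TB (methods 1·2): 0.64 vs {0.34, 0.38, 0.52, 0.62} → pass.
TC (methods 1·2): 0.55 vs {0.59, 0.44, 0.52, 0.62} → fail.
2 of 3 fail.

2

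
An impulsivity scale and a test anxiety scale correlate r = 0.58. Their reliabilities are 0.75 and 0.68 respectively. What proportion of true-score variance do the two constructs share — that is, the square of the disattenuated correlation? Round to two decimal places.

Disattenuated r = 0.58 / √(0.75 × 0.68) = 0.58 / 0.7141 = 0.8122.
Shared true-score variance = 0.8122² = 0.6597 ≈ 0.66.

0.66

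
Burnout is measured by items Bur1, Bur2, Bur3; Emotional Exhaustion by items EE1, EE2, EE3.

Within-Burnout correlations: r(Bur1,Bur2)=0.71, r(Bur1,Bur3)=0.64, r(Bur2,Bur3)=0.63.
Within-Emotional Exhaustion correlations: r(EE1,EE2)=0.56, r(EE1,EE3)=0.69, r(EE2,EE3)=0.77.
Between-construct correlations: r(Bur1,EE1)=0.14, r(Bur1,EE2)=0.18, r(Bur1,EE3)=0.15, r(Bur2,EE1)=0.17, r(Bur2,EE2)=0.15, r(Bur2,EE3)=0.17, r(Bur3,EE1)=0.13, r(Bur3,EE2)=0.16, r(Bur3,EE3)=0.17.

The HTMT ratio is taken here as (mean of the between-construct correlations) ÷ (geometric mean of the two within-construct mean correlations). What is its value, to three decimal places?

Mean between = 1.42/9 = 0.1578.
Mean within-Bur = 1.98/3 = 0.6600; mean within-EE = 2.02/3 = 0.6733.
Geometric mean = √(0.6600 × 0.6733) = 0.6666.
HTMT = 0.1578 / 0.6666 = 0.237.

0.237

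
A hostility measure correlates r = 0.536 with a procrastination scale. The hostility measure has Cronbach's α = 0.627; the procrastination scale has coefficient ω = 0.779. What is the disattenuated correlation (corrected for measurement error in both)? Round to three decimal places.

0.767

r_true = r_obs / √(r_xx · r_yy) = 0.536 / √(0.627 × 0.779) = 0.536 / √0.488433 = 0.536 / 0.6989 ≈ 0.767.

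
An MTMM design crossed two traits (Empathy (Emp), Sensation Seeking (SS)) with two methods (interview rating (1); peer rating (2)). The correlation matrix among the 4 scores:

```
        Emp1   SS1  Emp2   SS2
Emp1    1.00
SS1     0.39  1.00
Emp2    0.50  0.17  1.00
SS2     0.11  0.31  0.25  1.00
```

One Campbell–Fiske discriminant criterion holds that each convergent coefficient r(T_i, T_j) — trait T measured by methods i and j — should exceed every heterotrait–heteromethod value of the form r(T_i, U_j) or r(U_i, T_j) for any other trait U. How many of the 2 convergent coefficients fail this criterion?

Checking each validity diagonal entry against its comparison values:
Emp (methods 1·2): 0.50 vs {0.11, 0.17} → pass.
SS (methods 1·2): 0.31 vs {0.17, 0.11} → pass.
0 of 2 fail.

0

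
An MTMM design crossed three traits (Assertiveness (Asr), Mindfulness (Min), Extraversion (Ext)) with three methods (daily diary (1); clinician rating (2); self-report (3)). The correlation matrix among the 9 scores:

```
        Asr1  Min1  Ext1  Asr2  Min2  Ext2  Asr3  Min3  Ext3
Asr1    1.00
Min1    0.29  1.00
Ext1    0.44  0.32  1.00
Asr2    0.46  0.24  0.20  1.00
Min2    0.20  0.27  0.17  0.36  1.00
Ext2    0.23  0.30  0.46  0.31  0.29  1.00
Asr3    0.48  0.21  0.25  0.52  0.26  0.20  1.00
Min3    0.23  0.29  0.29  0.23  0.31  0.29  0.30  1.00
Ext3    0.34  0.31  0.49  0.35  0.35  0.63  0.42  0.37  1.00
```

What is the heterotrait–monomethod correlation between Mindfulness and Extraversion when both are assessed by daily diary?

0.32

Different traits, same method: r(Min1, Ext1) = 0.32.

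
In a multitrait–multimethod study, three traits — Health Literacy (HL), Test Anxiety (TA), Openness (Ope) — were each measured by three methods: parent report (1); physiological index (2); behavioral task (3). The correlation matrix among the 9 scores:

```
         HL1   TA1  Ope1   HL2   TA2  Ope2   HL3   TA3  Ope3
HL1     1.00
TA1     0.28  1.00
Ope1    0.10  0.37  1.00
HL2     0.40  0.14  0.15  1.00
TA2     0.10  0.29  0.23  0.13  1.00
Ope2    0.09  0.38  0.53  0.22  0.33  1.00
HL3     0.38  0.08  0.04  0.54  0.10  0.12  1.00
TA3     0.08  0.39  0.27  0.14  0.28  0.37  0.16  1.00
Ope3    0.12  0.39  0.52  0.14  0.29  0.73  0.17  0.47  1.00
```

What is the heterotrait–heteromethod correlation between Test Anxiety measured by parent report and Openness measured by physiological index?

Different traits and methods: r(TA1, Ope2) = 0.38.

0.38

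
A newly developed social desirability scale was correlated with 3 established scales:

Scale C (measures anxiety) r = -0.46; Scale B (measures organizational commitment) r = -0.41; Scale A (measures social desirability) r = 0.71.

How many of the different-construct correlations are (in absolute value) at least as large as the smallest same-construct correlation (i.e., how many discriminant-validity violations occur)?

Convergent (same construct = social desirability): Scale A.
Smallest convergent = 0.71. Discriminant |r|: 0.46, 0.41; count ≥ 0.71 → 0.

0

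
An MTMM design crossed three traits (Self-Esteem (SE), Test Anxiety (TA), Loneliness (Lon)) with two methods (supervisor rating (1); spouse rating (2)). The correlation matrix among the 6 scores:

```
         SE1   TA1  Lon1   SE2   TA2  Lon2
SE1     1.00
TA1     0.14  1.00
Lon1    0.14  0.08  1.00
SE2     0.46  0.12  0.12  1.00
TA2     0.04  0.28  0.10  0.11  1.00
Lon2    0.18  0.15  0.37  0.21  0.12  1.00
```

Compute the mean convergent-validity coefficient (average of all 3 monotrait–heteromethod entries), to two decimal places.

0.37

Convergent values: 0.46, 0.28, 0.37; mean = 1.11/3 = 0.37.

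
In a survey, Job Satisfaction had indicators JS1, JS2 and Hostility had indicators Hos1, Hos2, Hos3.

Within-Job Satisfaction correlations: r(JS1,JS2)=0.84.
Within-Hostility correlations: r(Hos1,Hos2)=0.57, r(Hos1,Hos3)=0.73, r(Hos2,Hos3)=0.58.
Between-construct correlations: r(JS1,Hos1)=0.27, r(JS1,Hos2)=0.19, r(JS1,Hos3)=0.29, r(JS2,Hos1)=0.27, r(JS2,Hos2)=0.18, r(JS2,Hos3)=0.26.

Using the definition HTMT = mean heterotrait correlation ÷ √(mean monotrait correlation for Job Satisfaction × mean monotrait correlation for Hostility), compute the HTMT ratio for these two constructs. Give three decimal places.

0.335

Between-construct mean = 1.46/6 = 0.2433.
Mean within-JS = 0.84/1 = 0.8400; mean within-Hos = 1.88/3 = 0.6267.
Geometric mean = √(0.8400 × 0.6267) = 0.7256.
HTMT = 0.2433 / 0.7256 = 0.335.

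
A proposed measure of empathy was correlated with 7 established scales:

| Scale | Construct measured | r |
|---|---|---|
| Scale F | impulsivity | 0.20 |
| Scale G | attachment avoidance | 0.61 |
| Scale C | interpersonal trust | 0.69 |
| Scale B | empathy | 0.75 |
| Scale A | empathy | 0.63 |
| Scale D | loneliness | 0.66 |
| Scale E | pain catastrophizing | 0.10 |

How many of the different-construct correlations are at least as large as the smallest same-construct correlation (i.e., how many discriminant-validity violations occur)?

2

Convergent (same construct = empathy): Scale B, Scale A.
Smallest convergent = 0.63. Discriminant values: 0.20, 0.61, 0.69, 0.66, 0.10; count ≥ 0.63 → 2.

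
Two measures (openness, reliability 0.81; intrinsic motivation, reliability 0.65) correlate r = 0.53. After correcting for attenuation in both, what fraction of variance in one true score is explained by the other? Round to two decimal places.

0.53

Disattenuated r = 0.53 / √(0.81 × 0.65) = 0.53 / 0.7256 = 0.7304.
Shared true-score variance = 0.7304² = 0.5335 ≈ 0.53.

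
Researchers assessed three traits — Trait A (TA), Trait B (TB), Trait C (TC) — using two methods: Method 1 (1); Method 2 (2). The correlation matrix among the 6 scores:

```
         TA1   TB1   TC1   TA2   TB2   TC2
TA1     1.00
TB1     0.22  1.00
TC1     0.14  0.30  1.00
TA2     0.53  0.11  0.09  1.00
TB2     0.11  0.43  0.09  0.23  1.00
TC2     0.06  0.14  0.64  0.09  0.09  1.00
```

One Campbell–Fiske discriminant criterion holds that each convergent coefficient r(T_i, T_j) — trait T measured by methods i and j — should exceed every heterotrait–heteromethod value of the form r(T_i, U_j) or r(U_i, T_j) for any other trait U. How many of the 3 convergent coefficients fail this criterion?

Each convergent coefficient versus the relevant comparison correlations:
TA (methods 1·2): 0.53 vs {0.11, 0.11, 0.06, 0.09} → pass.
TB (methods 1·2): 0.43 vs {0.11, 0.11, 0.14, 0.09} → pass.
TC (methods 1·2): 0.64 vs {0.09, 0.06, 0.09, 0.14} → pass.
0 of 3 fail.

0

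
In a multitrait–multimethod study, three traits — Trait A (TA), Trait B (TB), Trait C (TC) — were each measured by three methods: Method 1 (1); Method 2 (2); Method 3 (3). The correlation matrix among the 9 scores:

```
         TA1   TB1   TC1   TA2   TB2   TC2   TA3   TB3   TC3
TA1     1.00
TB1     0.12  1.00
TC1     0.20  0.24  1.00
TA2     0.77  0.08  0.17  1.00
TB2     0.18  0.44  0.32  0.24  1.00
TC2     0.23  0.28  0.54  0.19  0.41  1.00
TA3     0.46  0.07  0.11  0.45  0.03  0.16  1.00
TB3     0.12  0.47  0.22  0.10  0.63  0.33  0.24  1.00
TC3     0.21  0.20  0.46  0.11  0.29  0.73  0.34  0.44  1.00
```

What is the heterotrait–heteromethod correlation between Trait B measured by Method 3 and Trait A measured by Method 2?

Different traits and methods: r(TB3, TA2) = 0.10.

0.10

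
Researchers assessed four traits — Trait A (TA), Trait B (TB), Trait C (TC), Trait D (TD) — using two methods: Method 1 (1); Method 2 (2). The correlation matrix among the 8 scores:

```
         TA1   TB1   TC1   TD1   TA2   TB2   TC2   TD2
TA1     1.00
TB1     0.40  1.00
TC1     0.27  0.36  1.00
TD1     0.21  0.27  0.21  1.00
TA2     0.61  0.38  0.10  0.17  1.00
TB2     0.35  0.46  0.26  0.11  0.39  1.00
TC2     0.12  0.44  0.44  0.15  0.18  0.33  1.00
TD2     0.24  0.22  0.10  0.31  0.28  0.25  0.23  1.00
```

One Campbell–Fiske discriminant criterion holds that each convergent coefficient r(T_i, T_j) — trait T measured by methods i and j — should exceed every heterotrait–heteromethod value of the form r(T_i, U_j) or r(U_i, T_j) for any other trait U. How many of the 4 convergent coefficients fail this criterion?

1

Convergent coefficients and their comparison sets:
TA (methods 1·2): 0.61 vs {0.35, 0.38, 0.12, 0.10, 0.24, 0.17} → pass.
TB (methods 1·2): 0.46 vs {0.38, 0.35, 0.44, 0.26, 0.22, 0.11} → pass.
TC (methods 1·2): 0.44 vs {0.10, 0.12, 0.26, 0.44, 0.10, 0.15} → fail.
TD (methods 1·2): 0.31 vs {0.17, 0.24, 0.11, 0.22, 0.15, 0.10} → pass.
1 of 4 fail.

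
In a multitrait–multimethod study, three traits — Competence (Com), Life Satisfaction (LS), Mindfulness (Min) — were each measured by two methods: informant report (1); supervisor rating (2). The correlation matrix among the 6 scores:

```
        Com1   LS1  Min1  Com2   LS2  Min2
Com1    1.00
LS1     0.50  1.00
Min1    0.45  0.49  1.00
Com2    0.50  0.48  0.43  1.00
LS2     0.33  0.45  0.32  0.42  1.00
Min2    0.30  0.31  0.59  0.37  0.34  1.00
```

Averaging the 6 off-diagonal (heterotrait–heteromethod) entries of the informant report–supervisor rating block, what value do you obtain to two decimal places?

HTHM values (method 1 × method 2): 0.33, 0.30, 0.48, 0.31, 0.43, 0.32; mean = 2.17/6 = 0.36.

0.36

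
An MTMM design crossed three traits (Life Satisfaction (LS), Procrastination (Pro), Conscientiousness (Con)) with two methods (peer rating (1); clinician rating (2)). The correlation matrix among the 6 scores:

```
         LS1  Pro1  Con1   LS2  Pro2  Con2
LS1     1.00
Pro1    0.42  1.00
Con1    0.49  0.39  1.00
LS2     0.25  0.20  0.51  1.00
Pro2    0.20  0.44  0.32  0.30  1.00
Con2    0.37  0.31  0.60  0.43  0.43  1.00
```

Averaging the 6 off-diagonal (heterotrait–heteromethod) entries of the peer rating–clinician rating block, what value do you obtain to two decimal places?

HTHM values (method 1 × method 2): 0.20, 0.37, 0.20, 0.31, 0.51, 0.32; mean = 1.91/6 = 0.32.

0.32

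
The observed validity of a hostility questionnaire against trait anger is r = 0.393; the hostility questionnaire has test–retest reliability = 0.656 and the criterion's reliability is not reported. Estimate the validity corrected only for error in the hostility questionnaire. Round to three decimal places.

0.485

Single correction: r_c = r_obs / √r_xx = 0.393 / √0.656 = 0.393 / 0.8099 ≈ 0.485.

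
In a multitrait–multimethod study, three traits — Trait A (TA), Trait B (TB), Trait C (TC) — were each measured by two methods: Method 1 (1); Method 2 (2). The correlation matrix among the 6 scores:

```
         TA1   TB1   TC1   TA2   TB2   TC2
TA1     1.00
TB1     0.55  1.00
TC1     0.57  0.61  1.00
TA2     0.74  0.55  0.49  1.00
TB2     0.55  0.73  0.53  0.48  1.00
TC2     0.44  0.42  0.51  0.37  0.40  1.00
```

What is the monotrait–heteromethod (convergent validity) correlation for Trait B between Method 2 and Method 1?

0.73

Same trait (TB), different methods: r(TB2, TB1) = 0.73.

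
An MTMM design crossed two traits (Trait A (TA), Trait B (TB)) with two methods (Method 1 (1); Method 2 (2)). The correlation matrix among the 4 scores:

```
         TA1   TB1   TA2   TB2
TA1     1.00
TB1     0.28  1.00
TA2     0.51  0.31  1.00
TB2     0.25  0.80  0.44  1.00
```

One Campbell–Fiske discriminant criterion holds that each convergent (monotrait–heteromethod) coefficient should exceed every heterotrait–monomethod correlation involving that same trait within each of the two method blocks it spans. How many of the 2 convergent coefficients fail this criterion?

Convergent coefficients and their comparison sets:
TA (methods 1·2): 0.51 vs {0.28, 0.44} → pass.
TB (methods 1·2): 0.80 vs {0.28, 0.44} → pass.
0 of 2 fail.

0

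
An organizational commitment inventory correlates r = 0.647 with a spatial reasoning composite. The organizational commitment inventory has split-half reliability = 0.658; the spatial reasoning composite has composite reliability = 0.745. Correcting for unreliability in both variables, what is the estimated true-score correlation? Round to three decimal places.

0.924

r_true = r_obs / √(r_xx · r_yy) = 0.647 / √(0.658 × 0.745) = 0.647 / √0.490210 = 0.647 / 0.7001 ≈ 0.924.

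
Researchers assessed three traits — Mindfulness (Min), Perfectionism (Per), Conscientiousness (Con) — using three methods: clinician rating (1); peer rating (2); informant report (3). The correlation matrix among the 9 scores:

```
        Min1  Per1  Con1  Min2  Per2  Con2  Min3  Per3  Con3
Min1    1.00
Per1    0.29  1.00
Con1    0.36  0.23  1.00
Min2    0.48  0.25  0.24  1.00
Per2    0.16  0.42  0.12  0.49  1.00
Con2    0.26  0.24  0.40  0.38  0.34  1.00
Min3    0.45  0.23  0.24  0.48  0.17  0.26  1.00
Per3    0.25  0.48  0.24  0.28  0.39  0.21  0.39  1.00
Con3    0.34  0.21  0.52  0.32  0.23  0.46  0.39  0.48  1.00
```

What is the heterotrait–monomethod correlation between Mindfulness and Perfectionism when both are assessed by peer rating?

Different traits, same method: r(Min2, Per2) = 0.49.

0.49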